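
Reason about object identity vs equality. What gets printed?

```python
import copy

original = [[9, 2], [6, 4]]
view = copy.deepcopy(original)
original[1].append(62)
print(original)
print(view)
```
[[9, 2], [6, 4, 62]]
[[9, 2], [6, 4]]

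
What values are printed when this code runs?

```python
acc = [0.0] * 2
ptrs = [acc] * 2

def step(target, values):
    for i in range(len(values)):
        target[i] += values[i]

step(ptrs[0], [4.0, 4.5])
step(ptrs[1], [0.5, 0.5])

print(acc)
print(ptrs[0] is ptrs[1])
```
[4.5, 5.0]
True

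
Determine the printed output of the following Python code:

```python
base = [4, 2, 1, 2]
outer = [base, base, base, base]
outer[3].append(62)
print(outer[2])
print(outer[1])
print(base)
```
[4, 2, 1, 2, 62]
[4, 2, 1, 2, 62]
[4, 2, 1, 2, 62]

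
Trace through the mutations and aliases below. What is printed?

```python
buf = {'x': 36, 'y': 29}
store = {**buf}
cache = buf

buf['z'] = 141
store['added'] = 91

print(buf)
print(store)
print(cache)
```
{'x': 36, 'y': 29, 'z': 141}
{'x': 36, 'y': 29, 'added': 91}
{'x': 36, 'y': 29, 'z': 141}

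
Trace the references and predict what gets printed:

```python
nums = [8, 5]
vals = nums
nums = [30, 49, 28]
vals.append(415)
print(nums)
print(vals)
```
[30, 49, 28]
[8, 5, 415]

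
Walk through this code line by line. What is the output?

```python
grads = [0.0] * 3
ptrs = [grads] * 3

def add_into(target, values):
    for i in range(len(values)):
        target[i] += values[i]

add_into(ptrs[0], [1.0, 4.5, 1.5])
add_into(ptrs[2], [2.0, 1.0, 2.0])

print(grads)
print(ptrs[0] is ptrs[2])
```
[3.0, 5.5, 3.5]
True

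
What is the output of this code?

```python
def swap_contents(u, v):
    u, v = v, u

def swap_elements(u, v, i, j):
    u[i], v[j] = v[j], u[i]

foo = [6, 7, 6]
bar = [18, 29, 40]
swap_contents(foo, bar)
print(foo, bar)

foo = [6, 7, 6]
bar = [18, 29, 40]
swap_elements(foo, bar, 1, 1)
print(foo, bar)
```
[6, 7, 6] [18, 29, 40]
[6, 29, 6] [18, 7, 40]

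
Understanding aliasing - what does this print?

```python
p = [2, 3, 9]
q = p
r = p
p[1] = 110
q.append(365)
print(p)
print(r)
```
[2, 110, 9, 365]
[2, 110, 9, 365]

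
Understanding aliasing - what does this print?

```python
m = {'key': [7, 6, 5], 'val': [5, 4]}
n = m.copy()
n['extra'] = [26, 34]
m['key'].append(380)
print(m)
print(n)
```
{'key': [7, 6, 5, 380], 'val': [5, 4]}
{'key': [7, 6, 5, 380], 'val': [5, 4], 'extra': [26, 34]}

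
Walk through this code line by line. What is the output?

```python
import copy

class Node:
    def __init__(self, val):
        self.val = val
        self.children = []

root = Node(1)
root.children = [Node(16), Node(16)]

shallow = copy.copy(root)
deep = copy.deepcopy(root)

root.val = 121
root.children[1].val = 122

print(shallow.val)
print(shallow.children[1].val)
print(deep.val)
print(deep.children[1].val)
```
1
122
1
16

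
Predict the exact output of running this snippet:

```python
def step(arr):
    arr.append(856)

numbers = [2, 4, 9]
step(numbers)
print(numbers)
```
[2, 4, 9, 856]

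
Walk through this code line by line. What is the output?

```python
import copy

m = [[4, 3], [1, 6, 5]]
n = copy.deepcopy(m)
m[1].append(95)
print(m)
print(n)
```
[[4, 3], [1, 6, 5, 95]]
[[4, 3], [1, 6, 5]]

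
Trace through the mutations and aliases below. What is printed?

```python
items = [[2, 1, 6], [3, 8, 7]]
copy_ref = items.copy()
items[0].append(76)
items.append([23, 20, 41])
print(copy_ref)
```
[[2, 1, 6, 76], [3, 8, 7]]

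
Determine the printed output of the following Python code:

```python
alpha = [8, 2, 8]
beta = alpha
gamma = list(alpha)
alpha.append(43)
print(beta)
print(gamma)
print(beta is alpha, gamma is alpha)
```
[8, 2, 8, 43]
[8, 2, 8]
True False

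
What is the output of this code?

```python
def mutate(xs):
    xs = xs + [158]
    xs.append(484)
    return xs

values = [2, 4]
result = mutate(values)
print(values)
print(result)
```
[2, 4]
[2, 4, 158, 484]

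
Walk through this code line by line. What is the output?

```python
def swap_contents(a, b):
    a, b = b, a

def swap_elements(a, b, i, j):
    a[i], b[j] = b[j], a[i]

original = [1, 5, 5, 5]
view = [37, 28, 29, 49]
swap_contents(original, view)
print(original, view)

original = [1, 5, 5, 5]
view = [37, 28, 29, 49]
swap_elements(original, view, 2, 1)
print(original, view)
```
[1, 5, 5, 5] [37, 28, 29, 49]
[1, 5, 28, 5] [37, 5, 29, 49]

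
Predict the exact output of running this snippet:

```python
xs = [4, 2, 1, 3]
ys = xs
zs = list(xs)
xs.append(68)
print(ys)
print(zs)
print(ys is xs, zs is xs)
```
[4, 2, 1, 3, 68]
[4, 2, 1, 3]
True False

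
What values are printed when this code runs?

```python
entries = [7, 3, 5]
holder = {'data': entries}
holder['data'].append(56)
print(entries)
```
[7, 3, 5, 56]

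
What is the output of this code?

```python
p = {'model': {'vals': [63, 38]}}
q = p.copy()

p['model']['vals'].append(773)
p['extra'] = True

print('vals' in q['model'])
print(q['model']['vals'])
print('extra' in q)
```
True
[63, 38, 773]
False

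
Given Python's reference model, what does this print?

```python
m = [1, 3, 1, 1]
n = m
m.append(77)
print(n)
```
[1, 3, 1, 1, 77]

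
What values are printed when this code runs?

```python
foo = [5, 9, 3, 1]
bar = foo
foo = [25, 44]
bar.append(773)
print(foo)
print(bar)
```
[25, 44]
[5, 9, 3, 1, 773]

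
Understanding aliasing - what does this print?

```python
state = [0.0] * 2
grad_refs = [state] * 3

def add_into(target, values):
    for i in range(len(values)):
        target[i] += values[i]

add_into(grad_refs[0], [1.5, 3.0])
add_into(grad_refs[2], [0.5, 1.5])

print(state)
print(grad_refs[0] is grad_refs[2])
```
[2.0, 4.5]
True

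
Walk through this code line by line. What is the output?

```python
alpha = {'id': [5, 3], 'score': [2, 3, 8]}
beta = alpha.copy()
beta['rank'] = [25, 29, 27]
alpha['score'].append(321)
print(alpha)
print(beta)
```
{'id': [5, 3], 'score': [2, 3, 8, 321]}
{'id': [5, 3], 'score': [2, 3, 8, 321], 'rank': [25, 29, 27]}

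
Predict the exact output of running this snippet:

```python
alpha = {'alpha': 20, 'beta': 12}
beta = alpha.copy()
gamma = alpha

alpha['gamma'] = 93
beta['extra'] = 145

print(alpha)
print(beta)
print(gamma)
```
{'alpha': 20, 'beta': 12, 'gamma': 93}
{'alpha': 20, 'beta': 12, 'extra': 145}
{'alpha': 20, 'beta': 12, 'gamma': 93}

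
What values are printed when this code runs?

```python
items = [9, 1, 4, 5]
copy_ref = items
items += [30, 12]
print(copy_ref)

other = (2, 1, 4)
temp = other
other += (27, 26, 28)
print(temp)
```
[9, 1, 4, 5, 30, 12]
(2, 1, 4)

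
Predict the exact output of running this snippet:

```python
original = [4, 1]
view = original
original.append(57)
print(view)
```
[4, 1, 57]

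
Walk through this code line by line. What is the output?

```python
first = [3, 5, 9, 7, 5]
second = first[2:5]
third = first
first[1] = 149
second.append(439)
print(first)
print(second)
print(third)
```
[3, 149, 9, 7, 5]
[9, 7, 5, 439]
[3, 149, 9, 7, 5]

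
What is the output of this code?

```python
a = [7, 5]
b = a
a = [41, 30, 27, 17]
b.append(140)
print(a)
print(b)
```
[41, 30, 27, 17]
[7, 5, 140]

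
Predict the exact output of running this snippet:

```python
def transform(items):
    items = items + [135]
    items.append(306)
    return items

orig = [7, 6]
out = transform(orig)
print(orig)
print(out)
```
[7, 6]
[7, 6, 135, 306]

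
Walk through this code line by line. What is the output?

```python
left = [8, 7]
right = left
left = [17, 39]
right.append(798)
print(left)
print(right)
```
[17, 39]
[8, 7, 798]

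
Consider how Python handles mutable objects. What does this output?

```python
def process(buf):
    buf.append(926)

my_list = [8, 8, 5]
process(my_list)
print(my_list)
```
[8, 8, 5, 926]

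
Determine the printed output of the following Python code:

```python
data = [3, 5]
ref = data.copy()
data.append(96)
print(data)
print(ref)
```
[3, 5, 96]
[3, 5]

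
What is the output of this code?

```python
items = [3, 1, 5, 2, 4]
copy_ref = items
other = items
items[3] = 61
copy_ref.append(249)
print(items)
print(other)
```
[3, 1, 5, 61, 4, 249]
[3, 1, 5, 61, 4, 249]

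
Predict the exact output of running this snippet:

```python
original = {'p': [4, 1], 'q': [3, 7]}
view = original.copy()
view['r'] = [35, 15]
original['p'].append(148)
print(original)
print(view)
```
{'p': [4, 1, 148], 'q': [3, 7]}
{'p': [4, 1, 148], 'q': [3, 7], 'r': [35, 15]}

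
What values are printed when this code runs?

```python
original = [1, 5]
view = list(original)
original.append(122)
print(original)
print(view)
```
[1, 5, 122]
[1, 5]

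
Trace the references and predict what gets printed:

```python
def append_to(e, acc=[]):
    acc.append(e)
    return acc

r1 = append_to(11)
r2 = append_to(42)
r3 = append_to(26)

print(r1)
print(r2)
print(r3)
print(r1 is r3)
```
[11, 42, 26]
[11, 42, 26]
[11, 42, 26]
True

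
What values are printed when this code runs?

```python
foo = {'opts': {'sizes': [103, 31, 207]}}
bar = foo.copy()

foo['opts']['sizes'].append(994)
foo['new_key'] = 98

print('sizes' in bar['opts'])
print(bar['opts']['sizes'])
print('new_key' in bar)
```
True
[103, 31, 207, 994]
False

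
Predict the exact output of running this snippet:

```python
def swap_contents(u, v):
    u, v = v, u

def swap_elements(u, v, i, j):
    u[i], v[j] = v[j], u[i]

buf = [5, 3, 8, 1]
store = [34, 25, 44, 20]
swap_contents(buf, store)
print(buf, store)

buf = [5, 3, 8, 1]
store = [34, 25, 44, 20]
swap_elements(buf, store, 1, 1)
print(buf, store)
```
[5, 3, 8, 1] [34, 25, 44, 20]
[5, 25, 8, 1] [34, 3, 44, 20]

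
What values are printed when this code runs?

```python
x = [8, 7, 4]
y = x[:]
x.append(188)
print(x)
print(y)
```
[8, 7, 4, 188]
[8, 7, 4]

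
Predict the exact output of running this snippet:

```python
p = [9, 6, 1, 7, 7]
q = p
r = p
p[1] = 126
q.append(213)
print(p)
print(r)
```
[9, 126, 1, 7, 7, 213]
[9, 126, 1, 7, 7, 213]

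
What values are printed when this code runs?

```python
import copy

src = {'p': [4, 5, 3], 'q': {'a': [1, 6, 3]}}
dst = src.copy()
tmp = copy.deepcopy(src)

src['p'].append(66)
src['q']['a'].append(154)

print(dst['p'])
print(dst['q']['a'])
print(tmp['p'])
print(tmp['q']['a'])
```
[4, 5, 3, 66]
[1, 6, 3, 154]
[4, 5, 3]
[1, 6, 3]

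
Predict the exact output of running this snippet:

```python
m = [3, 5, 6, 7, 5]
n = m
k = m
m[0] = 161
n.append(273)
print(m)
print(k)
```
[161, 5, 6, 7, 5, 273]
[161, 5, 6, 7, 5, 273]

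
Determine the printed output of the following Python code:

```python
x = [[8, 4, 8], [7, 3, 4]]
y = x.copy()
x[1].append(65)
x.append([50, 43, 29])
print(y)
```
[[8, 4, 8], [7, 3, 4, 65]]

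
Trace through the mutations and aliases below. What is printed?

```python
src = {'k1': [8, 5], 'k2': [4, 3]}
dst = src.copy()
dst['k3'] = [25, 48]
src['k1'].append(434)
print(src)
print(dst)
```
{'k1': [8, 5, 434], 'k2': [4, 3]}
{'k1': [8, 5, 434], 'k2': [4, 3], 'k3': [25, 48]}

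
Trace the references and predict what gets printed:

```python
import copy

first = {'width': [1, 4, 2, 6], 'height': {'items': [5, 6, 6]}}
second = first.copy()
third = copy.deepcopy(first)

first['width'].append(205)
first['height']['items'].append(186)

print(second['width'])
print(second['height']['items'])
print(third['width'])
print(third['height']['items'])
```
[1, 4, 2, 6, 205]
[5, 6, 6, 186]
[1, 4, 2, 6]
[5, 6, 6]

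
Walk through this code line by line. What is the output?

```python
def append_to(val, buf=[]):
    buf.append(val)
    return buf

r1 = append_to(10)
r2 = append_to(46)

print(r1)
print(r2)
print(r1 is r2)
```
[10, 46]
[10, 46]
True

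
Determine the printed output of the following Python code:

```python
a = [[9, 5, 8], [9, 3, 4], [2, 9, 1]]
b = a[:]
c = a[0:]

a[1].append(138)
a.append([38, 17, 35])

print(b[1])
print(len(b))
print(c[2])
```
[9, 3, 4, 138]
3
[2, 9, 1]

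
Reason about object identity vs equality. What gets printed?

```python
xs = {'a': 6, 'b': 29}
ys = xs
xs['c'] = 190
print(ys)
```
{'a': 6, 'b': 29, 'c': 190}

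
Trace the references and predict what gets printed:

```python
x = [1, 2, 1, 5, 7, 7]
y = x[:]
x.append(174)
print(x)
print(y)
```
[1, 2, 1, 5, 7, 7, 174]
[1, 2, 1, 5, 7, 7]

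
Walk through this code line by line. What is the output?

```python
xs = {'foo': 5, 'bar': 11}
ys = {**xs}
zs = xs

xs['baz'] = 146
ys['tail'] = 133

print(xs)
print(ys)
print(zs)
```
{'foo': 5, 'bar': 11, 'baz': 146}
{'foo': 5, 'bar': 11, 'tail': 133}
{'foo': 5, 'bar': 11, 'baz': 146}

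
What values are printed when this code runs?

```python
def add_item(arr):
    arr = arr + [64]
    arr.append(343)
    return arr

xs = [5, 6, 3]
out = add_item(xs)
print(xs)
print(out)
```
[5, 6, 3]
[5, 6, 3, 64, 343]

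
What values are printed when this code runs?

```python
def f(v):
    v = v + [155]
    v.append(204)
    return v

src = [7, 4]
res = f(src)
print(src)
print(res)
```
[7, 4]
[7, 4, 155, 204]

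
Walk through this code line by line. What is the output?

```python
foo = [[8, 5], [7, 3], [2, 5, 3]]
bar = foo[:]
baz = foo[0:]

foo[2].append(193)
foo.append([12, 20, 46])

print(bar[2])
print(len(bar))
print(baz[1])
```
[2, 5, 3, 193]
3
[7, 3]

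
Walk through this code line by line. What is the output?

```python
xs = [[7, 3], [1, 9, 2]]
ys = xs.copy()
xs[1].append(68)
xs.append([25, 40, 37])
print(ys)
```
[[7, 3], [1, 9, 2, 68]]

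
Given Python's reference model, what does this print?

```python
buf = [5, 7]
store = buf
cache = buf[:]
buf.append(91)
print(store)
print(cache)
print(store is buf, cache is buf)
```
[5, 7, 91]
[5, 7]
True False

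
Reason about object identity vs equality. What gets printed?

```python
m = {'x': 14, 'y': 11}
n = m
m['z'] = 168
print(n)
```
{'x': 14, 'y': 11, 'z': 168}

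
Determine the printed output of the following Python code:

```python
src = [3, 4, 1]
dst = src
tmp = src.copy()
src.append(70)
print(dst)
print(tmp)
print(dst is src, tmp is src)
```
[3, 4, 1, 70]
[3, 4, 1]
True False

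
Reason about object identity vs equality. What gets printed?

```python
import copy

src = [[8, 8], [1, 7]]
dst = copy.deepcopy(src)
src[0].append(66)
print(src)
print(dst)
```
[[8, 8, 66], [1, 7]]
[[8, 8], [1, 7]]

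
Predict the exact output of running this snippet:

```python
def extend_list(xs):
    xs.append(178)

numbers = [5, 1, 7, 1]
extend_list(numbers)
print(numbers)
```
[5, 1, 7, 1, 178]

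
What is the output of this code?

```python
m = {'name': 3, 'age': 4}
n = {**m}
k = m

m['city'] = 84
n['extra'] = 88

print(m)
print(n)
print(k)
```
{'name': 3, 'age': 4, 'city': 84}
{'name': 3, 'age': 4, 'extra': 88}
{'name': 3, 'age': 4, 'city': 84}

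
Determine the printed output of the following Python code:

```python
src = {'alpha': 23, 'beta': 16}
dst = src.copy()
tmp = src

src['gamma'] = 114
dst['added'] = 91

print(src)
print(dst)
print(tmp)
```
{'alpha': 23, 'beta': 16, 'gamma': 114}
{'alpha': 23, 'beta': 16, 'added': 91}
{'alpha': 23, 'beta': 16, 'gamma': 114}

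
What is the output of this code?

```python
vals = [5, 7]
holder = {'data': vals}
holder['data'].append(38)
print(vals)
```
[5, 7, 38]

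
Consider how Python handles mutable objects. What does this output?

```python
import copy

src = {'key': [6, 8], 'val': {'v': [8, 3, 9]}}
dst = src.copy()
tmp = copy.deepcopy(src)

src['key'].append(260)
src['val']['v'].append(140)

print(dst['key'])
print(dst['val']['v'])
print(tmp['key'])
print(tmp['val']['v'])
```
[6, 8, 260]
[8, 3, 9, 140]
[6, 8]
[8, 3, 9]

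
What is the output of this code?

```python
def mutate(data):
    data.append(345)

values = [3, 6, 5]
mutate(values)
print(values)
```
[3, 6, 5, 345]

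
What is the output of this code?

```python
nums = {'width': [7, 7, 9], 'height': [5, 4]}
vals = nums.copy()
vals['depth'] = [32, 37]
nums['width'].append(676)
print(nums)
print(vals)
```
{'width': [7, 7, 9, 676], 'height': [5, 4]}
{'width': [7, 7, 9, 676], 'height': [5, 4], 'depth': [32, 37]}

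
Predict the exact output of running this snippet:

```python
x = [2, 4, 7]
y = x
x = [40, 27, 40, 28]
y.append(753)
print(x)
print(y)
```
[40, 27, 40, 28]
[2, 4, 7, 753]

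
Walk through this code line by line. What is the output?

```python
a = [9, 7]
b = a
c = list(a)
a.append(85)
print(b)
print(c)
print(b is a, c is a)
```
[9, 7, 85]
[9, 7]
True False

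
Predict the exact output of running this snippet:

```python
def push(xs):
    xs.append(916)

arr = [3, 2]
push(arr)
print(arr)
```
[3, 2, 916]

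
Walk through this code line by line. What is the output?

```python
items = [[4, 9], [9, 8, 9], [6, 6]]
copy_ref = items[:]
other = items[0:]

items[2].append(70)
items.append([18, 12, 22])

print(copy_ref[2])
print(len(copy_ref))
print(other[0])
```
[6, 6, 70]
3
[4, 9]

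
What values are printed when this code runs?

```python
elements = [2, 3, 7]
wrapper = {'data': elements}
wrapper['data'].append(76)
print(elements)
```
[2, 3, 7, 76]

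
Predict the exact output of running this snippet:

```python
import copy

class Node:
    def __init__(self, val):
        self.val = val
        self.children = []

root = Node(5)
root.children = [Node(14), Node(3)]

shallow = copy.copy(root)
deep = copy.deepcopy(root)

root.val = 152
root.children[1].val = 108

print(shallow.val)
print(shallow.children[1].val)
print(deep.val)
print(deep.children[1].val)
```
5
108
5
3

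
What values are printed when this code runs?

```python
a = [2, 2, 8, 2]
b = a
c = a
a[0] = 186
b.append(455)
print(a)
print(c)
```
[186, 2, 8, 2, 455]
[186, 2, 8, 2, 455]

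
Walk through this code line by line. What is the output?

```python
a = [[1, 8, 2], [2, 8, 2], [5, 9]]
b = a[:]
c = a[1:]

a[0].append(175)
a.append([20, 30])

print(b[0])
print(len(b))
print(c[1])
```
[1, 8, 2, 175]
3
[5, 9]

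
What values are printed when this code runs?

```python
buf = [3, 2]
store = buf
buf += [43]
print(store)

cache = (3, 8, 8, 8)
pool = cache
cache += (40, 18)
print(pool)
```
[3, 2, 43]
(3, 8, 8, 8)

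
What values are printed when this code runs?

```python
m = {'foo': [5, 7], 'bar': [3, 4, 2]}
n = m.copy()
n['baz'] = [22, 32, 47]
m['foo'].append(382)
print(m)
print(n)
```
{'foo': [5, 7, 382], 'bar': [3, 4, 2]}
{'foo': [5, 7, 382], 'bar': [3, 4, 2], 'baz': [22, 32, 47]}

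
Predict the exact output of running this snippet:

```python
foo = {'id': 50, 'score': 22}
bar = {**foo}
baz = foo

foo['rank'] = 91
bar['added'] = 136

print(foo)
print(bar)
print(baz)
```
{'id': 50, 'score': 22, 'rank': 91}
{'id': 50, 'score': 22, 'added': 136}
{'id': 50, 'score': 22, 'rank': 91}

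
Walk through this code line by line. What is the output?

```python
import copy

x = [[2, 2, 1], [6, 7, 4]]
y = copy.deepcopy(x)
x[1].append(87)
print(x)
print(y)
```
[[2, 2, 1], [6, 7, 4, 87]]
[[2, 2, 1], [6, 7, 4]]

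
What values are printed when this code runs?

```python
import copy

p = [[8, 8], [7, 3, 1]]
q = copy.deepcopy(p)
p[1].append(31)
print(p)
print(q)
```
[[8, 8], [7, 3, 1, 31]]
[[8, 8], [7, 3, 1]]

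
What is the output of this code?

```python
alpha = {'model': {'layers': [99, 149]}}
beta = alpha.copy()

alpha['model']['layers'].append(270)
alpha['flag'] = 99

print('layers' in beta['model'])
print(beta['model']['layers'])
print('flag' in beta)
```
True
[99, 149, 270]
False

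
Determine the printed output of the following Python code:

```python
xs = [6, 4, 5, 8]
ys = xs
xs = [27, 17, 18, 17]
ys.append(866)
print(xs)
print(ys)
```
[27, 17, 18, 17]
[6, 4, 5, 8, 866]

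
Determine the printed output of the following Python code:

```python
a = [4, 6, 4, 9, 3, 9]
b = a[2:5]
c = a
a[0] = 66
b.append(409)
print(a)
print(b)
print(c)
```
[66, 6, 4, 9, 3, 9]
[4, 9, 3, 409]
[66, 6, 4, 9, 3, 9]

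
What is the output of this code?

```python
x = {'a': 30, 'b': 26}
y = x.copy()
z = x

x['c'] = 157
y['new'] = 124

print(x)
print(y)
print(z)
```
{'a': 30, 'b': 26, 'c': 157}
{'a': 30, 'b': 26, 'new': 124}
{'a': 30, 'b': 26, 'c': 157}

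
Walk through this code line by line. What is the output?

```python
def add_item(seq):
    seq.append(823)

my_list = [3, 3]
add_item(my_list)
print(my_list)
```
[3, 3, 823]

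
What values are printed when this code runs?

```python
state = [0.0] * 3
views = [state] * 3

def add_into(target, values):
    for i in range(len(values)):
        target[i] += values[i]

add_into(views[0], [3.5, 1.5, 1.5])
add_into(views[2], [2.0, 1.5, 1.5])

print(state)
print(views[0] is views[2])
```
[5.5, 3.0, 3.0]
True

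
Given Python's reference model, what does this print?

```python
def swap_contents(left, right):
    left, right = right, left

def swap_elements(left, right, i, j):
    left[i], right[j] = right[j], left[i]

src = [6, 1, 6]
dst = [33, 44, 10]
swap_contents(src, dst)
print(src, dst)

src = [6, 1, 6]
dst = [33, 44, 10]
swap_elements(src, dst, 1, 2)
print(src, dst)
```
[6, 1, 6] [33, 44, 10]
[6, 10, 6] [33, 44, 1]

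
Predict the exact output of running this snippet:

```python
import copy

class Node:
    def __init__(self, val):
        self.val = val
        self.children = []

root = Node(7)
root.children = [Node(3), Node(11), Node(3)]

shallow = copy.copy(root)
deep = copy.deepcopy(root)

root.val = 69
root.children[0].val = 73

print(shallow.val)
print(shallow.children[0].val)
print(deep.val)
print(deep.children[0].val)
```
7
73
7
3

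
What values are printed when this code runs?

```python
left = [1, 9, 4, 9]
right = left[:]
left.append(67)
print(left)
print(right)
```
[1, 9, 4, 9, 67]
[1, 9, 4, 9]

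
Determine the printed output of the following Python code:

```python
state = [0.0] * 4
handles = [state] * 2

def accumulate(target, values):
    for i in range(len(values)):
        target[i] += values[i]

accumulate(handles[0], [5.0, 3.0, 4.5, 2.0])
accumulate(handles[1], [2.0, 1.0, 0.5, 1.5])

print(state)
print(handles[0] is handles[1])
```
[7.0, 4.0, 5.0, 3.5]
True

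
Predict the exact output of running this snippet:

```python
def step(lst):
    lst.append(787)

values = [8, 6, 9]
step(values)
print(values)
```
[8, 6, 9, 787]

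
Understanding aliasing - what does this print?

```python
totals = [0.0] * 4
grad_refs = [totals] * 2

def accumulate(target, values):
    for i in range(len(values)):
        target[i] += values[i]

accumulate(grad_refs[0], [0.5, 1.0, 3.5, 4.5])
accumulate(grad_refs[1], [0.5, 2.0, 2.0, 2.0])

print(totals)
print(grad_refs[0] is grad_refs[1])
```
[1.0, 3.0, 5.5, 6.5]
True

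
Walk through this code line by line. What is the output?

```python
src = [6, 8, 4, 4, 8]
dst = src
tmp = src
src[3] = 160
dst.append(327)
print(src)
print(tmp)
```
[6, 8, 4, 160, 8, 327]
[6, 8, 4, 160, 8, 327]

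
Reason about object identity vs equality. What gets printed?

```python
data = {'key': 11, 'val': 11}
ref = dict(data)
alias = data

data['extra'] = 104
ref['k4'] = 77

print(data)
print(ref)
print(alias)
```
{'key': 11, 'val': 11, 'extra': 104}
{'key': 11, 'val': 11, 'k4': 77}
{'key': 11, 'val': 11, 'extra': 104}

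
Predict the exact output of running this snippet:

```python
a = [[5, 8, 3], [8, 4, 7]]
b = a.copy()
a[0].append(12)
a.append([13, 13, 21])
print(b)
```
[[5, 8, 3, 12], [8, 4, 7]]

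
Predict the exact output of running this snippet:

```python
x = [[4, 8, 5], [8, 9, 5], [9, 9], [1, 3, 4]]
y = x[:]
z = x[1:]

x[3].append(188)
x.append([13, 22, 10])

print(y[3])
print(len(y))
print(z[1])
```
[1, 3, 4, 188]
4
[9, 9]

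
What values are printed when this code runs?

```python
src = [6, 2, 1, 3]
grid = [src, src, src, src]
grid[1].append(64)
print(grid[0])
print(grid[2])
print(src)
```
[6, 2, 1, 3, 64]
[6, 2, 1, 3, 64]
[6, 2, 1, 3, 64]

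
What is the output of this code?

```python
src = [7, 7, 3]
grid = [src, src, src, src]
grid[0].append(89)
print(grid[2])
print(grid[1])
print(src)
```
[7, 7, 3, 89]
[7, 7, 3, 89]
[7, 7, 3, 89]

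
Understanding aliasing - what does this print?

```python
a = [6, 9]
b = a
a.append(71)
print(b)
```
[6, 9, 71]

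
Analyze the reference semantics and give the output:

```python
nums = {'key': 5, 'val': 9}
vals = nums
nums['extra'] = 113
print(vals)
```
{'key': 5, 'val': 9, 'extra': 113}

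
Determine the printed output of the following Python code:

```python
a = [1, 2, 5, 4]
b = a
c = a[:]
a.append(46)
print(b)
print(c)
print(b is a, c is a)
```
[1, 2, 5, 4, 46]
[1, 2, 5, 4]
True False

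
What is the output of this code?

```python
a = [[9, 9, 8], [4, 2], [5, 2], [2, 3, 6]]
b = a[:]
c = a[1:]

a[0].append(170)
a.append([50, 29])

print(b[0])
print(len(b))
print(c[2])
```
[9, 9, 8, 170]
4
[2, 3, 6]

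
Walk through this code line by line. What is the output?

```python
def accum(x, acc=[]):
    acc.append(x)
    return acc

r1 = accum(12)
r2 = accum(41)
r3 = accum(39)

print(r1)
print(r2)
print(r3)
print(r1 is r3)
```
[12, 41, 39]
[12, 41, 39]
[12, 41, 39]
True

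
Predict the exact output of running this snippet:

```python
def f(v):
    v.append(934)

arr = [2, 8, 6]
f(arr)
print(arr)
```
[2, 8, 6, 934]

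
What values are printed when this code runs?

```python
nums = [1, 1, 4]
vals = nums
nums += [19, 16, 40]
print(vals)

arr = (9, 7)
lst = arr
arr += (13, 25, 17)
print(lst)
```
[1, 1, 4, 19, 16, 40]
(9, 7)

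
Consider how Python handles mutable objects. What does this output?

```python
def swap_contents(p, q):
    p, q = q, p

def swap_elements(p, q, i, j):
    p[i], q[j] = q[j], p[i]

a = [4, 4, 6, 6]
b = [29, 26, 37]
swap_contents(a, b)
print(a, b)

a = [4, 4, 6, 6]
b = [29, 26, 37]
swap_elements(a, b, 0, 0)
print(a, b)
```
[4, 4, 6, 6] [29, 26, 37]
[29, 4, 6, 6] [4, 26, 37]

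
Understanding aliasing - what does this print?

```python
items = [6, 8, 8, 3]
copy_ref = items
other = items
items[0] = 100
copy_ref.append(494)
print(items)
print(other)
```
[100, 8, 8, 3, 494]
[100, 8, 8, 3, 494]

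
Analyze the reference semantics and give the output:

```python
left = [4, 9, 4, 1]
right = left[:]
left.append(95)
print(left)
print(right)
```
[4, 9, 4, 1, 95]
[4, 9, 4, 1]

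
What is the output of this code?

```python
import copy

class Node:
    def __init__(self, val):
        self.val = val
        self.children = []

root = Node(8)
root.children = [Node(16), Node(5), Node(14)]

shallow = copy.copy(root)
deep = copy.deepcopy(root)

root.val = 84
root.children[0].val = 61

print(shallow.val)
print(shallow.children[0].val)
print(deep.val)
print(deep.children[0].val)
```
8
61
8
16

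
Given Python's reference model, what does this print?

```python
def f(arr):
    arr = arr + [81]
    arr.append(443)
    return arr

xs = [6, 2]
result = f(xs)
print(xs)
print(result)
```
[6, 2]
[6, 2, 81, 443]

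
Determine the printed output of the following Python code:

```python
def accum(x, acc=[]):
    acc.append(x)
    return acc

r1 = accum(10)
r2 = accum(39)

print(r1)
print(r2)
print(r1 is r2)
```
[10, 39]
[10, 39]
True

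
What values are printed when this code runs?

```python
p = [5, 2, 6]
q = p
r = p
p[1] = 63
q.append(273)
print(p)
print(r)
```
[5, 63, 6, 273]
[5, 63, 6, 273]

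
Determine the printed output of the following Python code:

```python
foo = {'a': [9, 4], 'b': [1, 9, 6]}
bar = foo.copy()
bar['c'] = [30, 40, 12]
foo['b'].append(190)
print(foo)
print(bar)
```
{'a': [9, 4], 'b': [1, 9, 6, 190]}
{'a': [9, 4], 'b': [1, 9, 6, 190], 'c': [30, 40, 12]}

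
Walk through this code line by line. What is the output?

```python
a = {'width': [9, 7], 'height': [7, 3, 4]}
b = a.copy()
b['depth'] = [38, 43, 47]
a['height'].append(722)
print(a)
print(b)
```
{'width': [9, 7], 'height': [7, 3, 4, 722]}
{'width': [9, 7], 'height': [7, 3, 4, 722], 'depth': [38, 43, 47]}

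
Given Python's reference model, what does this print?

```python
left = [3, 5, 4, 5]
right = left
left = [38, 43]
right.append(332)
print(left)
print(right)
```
[38, 43]
[3, 5, 4, 5, 332]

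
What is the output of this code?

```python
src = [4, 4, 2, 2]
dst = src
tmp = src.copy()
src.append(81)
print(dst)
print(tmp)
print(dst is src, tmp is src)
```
[4, 4, 2, 2, 81]
[4, 4, 2, 2]
True False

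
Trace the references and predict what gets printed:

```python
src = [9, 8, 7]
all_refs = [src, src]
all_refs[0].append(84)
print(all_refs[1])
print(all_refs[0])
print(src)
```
[9, 8, 7, 84]
[9, 8, 7, 84]
[9, 8, 7, 84]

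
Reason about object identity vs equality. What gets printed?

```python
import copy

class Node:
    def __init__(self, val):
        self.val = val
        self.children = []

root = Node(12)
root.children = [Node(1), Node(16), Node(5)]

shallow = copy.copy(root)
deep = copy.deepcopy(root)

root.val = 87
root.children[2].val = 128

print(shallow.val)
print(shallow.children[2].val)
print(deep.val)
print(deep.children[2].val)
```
12
128
12
5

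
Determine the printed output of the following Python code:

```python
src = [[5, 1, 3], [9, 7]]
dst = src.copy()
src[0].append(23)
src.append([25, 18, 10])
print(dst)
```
[[5, 1, 3, 23], [9, 7]]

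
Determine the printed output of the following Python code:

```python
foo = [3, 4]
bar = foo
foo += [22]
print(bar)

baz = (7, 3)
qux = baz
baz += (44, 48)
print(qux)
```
[3, 4, 22]
(7, 3)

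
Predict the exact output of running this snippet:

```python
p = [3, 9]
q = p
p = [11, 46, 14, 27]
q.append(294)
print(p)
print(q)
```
[11, 46, 14, 27]
[3, 9, 294]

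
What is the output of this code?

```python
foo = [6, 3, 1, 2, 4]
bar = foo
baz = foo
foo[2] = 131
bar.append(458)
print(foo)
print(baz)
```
[6, 3, 131, 2, 4, 458]
[6, 3, 131, 2, 4, 458]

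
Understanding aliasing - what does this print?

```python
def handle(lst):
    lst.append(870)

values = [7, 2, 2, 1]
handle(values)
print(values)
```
[7, 2, 2, 1, 870]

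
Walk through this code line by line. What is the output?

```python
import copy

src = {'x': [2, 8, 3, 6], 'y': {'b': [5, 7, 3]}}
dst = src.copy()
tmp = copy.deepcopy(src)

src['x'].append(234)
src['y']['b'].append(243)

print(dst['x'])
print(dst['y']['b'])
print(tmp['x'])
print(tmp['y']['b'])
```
[2, 8, 3, 6, 234]
[5, 7, 3, 243]
[2, 8, 3, 6]
[5, 7, 3]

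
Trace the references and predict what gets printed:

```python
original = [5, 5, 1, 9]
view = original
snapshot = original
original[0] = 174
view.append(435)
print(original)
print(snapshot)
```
[174, 5, 1, 9, 435]
[174, 5, 1, 9, 435]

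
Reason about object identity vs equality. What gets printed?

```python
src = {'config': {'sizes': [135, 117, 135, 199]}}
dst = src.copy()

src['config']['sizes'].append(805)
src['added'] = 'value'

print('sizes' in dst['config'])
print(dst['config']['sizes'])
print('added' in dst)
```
True
[135, 117, 135, 199, 805]
False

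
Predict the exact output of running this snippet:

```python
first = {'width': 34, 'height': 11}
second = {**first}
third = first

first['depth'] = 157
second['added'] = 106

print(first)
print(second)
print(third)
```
{'width': 34, 'height': 11, 'depth': 157}
{'width': 34, 'height': 11, 'added': 106}
{'width': 34, 'height': 11, 'depth': 157}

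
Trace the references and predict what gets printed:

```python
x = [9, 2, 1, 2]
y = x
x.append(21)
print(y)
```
[9, 2, 1, 2, 21]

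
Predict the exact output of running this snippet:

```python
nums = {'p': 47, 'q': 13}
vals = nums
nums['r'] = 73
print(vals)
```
{'p': 47, 'q': 13, 'r': 73}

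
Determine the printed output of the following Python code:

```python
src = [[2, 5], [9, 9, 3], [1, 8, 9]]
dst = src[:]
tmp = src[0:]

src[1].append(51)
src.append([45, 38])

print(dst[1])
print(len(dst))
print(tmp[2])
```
[9, 9, 3, 51]
3
[1, 8, 9]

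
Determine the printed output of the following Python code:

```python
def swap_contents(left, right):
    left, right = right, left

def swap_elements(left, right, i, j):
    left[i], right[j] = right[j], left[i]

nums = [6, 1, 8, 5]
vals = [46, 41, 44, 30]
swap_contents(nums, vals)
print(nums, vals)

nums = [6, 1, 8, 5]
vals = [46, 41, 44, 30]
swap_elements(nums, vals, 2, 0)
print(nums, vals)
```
[6, 1, 8, 5] [46, 41, 44, 30]
[6, 1, 46, 5] [8, 41, 44, 30]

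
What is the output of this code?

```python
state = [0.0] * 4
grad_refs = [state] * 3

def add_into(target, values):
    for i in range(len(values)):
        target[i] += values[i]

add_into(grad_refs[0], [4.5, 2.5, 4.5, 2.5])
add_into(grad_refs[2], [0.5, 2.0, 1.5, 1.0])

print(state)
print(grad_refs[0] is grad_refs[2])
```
[5.0, 4.5, 6.0, 3.5]
True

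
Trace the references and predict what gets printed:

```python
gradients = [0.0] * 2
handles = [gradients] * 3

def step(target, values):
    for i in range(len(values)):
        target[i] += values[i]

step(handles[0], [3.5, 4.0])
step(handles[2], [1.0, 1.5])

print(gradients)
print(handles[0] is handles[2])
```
[4.5, 5.5]
True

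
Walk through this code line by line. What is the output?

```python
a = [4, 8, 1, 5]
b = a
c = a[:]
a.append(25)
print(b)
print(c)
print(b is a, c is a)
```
[4, 8, 1, 5, 25]
[4, 8, 1, 5]
True False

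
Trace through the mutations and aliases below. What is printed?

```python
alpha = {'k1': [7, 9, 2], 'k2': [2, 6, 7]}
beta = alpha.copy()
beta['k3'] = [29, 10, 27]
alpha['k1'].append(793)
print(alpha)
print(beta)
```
{'k1': [7, 9, 2, 793], 'k2': [2, 6, 7]}
{'k1': [7, 9, 2, 793], 'k2': [2, 6, 7], 'k3': [29, 10, 27]}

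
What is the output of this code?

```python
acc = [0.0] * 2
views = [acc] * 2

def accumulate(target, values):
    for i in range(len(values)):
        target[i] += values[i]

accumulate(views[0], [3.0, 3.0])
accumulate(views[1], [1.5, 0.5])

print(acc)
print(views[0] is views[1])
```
[4.5, 3.5]
True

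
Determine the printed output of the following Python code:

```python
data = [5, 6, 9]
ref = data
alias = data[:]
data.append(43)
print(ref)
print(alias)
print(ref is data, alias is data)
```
[5, 6, 9, 43]
[5, 6, 9]
True False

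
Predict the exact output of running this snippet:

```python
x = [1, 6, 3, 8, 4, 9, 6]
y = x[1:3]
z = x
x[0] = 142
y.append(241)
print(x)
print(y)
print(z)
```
[142, 6, 3, 8, 4, 9, 6]
[6, 3, 241]
[142, 6, 3, 8, 4, 9, 6]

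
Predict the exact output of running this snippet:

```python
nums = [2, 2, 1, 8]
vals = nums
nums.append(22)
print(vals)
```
[2, 2, 1, 8, 22]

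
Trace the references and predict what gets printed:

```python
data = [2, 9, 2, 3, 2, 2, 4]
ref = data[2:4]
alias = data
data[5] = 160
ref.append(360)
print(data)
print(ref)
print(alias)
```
[2, 9, 2, 3, 2, 160, 4]
[2, 3, 360]
[2, 9, 2, 3, 2, 160, 4]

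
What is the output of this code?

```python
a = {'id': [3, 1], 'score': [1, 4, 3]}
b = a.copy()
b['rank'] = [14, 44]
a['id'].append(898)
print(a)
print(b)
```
{'id': [3, 1, 898], 'score': [1, 4, 3]}
{'id': [3, 1, 898], 'score': [1, 4, 3], 'rank': [14, 44]}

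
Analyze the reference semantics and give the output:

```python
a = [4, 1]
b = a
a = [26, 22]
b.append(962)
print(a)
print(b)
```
[26, 22]
[4, 1, 962]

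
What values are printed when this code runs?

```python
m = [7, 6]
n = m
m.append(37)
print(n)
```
[7, 6, 37]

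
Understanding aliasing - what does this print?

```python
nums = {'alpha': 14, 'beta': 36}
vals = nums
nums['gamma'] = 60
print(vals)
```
{'alpha': 14, 'beta': 36, 'gamma': 60}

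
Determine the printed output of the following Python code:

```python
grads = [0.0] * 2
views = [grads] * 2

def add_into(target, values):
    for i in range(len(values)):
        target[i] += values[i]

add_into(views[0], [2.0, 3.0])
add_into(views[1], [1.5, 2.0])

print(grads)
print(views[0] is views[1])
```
[3.5, 5.0]
True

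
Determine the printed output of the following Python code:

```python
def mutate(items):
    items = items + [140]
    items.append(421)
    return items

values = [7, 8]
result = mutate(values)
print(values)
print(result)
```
[7, 8]
[7, 8, 140, 421]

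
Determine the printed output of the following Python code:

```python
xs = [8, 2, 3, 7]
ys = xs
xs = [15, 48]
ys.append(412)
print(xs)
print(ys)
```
[15, 48]
[8, 2, 3, 7, 412]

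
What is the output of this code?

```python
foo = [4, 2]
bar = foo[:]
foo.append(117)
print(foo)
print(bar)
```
[4, 2, 117]
[4, 2]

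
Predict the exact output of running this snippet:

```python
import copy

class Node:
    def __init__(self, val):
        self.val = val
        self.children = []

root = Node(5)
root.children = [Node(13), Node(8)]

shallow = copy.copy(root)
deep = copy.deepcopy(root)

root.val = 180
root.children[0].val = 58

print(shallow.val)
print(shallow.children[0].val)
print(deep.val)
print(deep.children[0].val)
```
5
58
5
13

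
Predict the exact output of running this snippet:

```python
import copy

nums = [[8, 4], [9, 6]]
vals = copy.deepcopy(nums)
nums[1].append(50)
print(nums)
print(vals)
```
[[8, 4], [9, 6, 50]]
[[8, 4], [9, 6]]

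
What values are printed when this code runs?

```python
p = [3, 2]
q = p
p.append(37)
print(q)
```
[3, 2, 37]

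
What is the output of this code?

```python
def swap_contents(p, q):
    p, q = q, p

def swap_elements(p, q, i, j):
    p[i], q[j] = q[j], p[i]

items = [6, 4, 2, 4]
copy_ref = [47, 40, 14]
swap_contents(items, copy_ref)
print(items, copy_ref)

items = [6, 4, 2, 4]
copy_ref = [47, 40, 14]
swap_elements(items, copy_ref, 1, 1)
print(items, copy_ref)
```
[6, 4, 2, 4] [47, 40, 14]
[6, 40, 2, 4] [47, 4, 14]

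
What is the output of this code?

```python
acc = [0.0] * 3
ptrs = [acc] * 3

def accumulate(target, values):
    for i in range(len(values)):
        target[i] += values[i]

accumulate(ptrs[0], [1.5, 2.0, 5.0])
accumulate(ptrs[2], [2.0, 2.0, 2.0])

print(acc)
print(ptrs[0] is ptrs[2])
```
[3.5, 4.0, 7.0]
True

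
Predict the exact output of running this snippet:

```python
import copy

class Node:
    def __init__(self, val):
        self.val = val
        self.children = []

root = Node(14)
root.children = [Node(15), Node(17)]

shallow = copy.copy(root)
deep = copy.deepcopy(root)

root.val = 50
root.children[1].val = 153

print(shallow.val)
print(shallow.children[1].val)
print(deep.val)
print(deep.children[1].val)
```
14
153
14
17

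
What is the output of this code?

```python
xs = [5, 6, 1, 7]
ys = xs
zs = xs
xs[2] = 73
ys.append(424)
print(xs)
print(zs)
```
[5, 6, 73, 7, 424]
[5, 6, 73, 7, 424]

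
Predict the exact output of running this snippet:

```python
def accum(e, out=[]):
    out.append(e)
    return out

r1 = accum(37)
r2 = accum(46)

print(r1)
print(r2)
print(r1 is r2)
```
[37, 46]
[37, 46]
True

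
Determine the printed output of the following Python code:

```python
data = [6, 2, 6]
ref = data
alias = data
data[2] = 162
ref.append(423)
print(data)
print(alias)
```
[6, 2, 162, 423]
[6, 2, 162, 423]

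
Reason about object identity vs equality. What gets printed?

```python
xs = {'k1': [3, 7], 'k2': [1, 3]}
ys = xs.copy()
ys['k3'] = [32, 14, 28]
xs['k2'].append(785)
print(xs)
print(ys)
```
{'k1': [3, 7], 'k2': [1, 3, 785]}
{'k1': [3, 7], 'k2': [1, 3, 785], 'k3': [32, 14, 28]}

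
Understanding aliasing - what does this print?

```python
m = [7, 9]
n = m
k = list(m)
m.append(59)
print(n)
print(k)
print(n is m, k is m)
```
[7, 9, 59]
[7, 9]
True False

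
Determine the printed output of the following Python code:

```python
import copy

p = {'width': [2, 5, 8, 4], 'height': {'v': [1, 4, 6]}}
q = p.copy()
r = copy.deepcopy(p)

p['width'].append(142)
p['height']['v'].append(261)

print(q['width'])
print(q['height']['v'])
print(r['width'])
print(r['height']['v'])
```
[2, 5, 8, 4, 142]
[1, 4, 6, 261]
[2, 5, 8, 4]
[1, 4, 6]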